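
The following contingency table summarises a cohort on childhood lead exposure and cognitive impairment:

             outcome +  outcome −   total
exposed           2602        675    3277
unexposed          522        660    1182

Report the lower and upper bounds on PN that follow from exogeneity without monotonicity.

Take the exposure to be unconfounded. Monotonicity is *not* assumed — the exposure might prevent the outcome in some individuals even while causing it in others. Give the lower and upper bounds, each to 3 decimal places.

p₁ = P(outcome | exposed) = 2602/3277 = 0.79402
p₀ = P(outcome | unexposed) = 522/1182 = 0.44162
Under exogeneity alone the bounds on PN are max{0,(p₁−p₀)/p₁} ≤ PN ≤ min{1,(1−p₀)/p₁}.
  lower = (p₁ − p₀)/p₁ = 0.35239 / 0.79402 ≈ 0.4438
  upper = min{1, (1 − p₀)/p₁} = 0.55838 / 0.79402 ≈ 0.7032

0.444 ≤ PN ≤ 0.703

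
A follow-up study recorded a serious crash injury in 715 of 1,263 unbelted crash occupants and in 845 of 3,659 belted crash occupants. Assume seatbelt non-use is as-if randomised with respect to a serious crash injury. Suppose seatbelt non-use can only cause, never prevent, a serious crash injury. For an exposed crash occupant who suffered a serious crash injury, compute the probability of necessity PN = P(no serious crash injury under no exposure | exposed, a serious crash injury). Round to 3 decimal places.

p₁ = P(outcome | exposed) = 715/1263 = 0.56611
p₀ = P(outcome | unexposed) = 845/3659 = 0.23094
Under exogeneity and monotonicity, PN = (p₁ − p₀) / p₁.
PN = (0.56611 − 0.23094) / 0.56611 = 0.33518 / 0.56611 ≈ 0.5921

PN ≈ 0.592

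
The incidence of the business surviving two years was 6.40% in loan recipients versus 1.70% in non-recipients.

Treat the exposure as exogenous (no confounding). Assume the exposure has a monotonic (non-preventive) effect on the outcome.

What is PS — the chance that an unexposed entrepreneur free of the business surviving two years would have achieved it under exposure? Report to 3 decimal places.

p₁ = 0.064, p₀ = 0.017.
Under exogeneity and monotonicity, PS = (p₁ − p₀) / (1 − p₀).
PS = (0.064 − 0.017) / (1 − 0.017) = 0.047 / 0.983 ≈ 0.0478

PS ≈ 0.048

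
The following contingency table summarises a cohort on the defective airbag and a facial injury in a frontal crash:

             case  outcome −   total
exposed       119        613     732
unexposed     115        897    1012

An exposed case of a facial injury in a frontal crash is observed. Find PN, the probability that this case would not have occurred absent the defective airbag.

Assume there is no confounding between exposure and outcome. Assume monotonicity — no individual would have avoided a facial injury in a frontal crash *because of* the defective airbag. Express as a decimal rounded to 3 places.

p₁ = P(outcome | exposed) = 119/732 = 0.16257
p₀ = P(outcome | unexposed) = 115/1012 = 0.11364
Under exogeneity and monotonicity, PN = (p₁ − p₀)/p₁.
PN = (0.16257 − 0.11364) / 0.16257 ≈ 0.3010

PN ≈ 0.301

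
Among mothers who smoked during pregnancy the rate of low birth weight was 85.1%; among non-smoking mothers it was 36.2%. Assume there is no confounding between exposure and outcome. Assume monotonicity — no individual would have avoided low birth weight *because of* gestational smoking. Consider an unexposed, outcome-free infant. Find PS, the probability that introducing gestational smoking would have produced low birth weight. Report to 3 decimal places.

p₁ = 0.851, p₀ = 0.362.
Under exogeneity and monotonicity, PS = (p₁ − p₀) / (1 − p₀).
PS = (0.851 − 0.362) / (1 − 0.362) = 0.489 / 0.638 ≈ 0.7665

PS ≈ 0.766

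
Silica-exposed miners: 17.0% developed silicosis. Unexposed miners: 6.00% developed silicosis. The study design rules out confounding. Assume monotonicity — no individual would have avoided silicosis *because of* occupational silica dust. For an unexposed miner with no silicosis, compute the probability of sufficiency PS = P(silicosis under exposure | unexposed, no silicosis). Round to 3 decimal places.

p₁ = 0.17, p₀ = 0.06.
Under exogeneity and monotonicity, PS = (p₁ − p₀) / (1 − p₀).
PS = (0.17 − 0.06) / (1 − 0.06) = 0.11 / 0.94 ≈ 0.1170

PS ≈ 0.117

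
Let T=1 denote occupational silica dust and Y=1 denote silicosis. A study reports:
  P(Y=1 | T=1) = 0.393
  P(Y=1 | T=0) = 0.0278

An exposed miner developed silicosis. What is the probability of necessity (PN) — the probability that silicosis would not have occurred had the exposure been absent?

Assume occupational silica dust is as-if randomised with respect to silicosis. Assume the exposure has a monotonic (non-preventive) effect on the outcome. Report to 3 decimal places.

Let p₁ = 0.393, p₀ = 0.0278.
Under exogeneity and monotonicity, PN = (p₁ − p₀) / p₁.
PN = (0.393 − 0.0278) / 0.393 = 0.3652 / 0.393 ≈ 0.9293

PN ≈ 0.929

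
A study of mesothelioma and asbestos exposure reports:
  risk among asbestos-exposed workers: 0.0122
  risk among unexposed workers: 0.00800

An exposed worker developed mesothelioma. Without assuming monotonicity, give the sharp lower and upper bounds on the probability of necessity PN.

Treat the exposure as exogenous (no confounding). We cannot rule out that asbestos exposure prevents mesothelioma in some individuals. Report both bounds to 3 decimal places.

0.344 ≤ PN ≤ 1.000

Let p₁ = 0.0122, p₀ = 0.008.
Under exogeneity alone the bounds on PN are max{0,(p₁−p₀)/p₁} ≤ PN ≤ min{1,(1−p₀)/p₁}.
  lower = (p₁ − p₀)/p₁ = 0.0042 / 0.0122 ≈ 0.3443
  upper = min{1, (1 − p₀)/p₁} = 0.992 / 0.0122 ≈ 81.3115 → capped at 1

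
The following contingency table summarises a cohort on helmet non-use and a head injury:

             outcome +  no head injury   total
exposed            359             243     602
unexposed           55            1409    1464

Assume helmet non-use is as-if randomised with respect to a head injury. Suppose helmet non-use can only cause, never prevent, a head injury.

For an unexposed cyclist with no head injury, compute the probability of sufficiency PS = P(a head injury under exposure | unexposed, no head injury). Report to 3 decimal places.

PS ≈ 0.581

p₁ = P(outcome | exposed) = 359/602 = 0.59635
p₀ = P(outcome | unexposed) = 55/1464 = 0.037568
Under exogeneity and monotonicity, PS = (p₁ − p₀)/(1 − p₀).
PS = (0.59635 − 0.037568) / 0.96243 ≈ 0.5806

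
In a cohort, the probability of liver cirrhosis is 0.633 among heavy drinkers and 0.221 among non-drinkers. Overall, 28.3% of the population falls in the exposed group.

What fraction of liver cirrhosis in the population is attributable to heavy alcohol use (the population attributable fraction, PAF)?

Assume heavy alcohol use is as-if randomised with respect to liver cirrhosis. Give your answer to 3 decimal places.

PAF ≈ 0.345

Let p₁ = 0.633, p₀ = 0.221.
Overall risk P(Y=1) = π·p₁ + (1−π)·p₀ = 0.283×0.633 + 0.717×0.221 = 0.3376.
Under exogeneity, PAF = [P(Y=1) − p₀] / P(Y=1).
PAF = (0.3376 − 0.221) / 0.3376 ≈ 0.3454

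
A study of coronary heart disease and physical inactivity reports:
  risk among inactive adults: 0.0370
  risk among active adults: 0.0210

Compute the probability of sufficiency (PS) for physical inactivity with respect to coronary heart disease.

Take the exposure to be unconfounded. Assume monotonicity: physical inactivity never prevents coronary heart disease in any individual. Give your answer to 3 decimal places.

Let p₁ = 0.037, p₀ = 0.021.
Under exogeneity and monotonicity, PS = (p₁ − p₀) / (1 − p₀).
PS = (0.037 − 0.021) / (1 − 0.021) = 0.016 / 0.979 ≈ 0.0163

PS ≈ 0.016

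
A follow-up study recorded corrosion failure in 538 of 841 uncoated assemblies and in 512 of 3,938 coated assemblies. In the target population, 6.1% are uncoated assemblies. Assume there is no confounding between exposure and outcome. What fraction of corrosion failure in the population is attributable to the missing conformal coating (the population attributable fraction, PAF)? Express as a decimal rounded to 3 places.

PAF ≈ 0.193

p₁ = P(outcome | exposed) = 538/841 = 0.63971
p₀ = P(outcome | unexposed) = 512/3938 = 0.13002
Overall risk P(Y=1) = π·p₁ + (1−π)·p₀ = 0.061×0.63971 + 0.939×0.13002 = 0.16111.
Under exogeneity, PAF = [P(Y=1) − p₀] / P(Y=1).
PAF = (0.16111 − 0.13002) / 0.16111 ≈ 0.1930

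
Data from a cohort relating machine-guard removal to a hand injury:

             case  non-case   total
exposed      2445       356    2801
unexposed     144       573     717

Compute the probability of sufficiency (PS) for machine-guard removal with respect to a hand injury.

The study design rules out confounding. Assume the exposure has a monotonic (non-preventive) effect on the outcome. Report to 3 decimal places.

p₁ = P(outcome | exposed) = 2445/2801 = 0.8729
p₀ = P(outcome | unexposed) = 144/717 = 0.20084
Under exogeneity and monotonicity, PS = (p₁ − p₀) / (1 − p₀).
PS = (0.8729 − 0.20084) / (1 − 0.20084) = 0.67207 / 0.79916 ≈ 0.8410

PS ≈ 0.841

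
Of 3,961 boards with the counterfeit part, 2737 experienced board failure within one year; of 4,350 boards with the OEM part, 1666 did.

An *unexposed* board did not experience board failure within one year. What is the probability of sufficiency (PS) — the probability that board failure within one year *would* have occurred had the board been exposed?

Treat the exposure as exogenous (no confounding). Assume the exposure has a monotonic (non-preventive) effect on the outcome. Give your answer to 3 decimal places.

PS ≈ 0.499

p₁ = P(outcome | exposed) = 2737/3961 = 0.69099
p₀ = P(outcome | unexposed) = 1666/4350 = 0.38299
Under exogeneity and monotonicity, PS = (p₁ − p₀) / (1 − p₀).
PS = (0.69099 − 0.38299) / (1 − 0.38299) = 0.308 / 0.61701 ≈ 0.4992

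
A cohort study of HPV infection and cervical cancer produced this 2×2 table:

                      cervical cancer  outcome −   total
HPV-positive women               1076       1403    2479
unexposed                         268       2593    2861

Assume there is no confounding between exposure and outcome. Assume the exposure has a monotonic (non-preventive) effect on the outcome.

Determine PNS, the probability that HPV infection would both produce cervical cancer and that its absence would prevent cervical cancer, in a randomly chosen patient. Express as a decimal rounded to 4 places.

PNS ≈ 0.3404

p₁ = P(outcome | exposed) = 1076/2479 = 0.43405
p₀ = P(outcome | unexposed) = 268/2861 = 0.093674
Under exogeneity and monotonicity, PNS = p₁ − p₀.
PNS = 0.43405 − 0.093674 = 0.34037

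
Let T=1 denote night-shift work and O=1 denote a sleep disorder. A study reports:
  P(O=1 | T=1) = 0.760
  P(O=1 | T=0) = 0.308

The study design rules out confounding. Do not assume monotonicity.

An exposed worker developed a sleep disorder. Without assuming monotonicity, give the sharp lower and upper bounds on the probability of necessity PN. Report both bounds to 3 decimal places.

0.595 ≤ PN ≤ 0.911

Let p₁ = 0.76, p₀ = 0.308.
Under exogeneity alone the bounds on PN are max{0,(p₁−p₀)/p₁} ≤ PN ≤ min{1,(1−p₀)/p₁}.
  lower = (p₁ − p₀)/p₁ = 0.452 / 0.76 ≈ 0.5947
  upper = min{1, (1 − p₀)/p₁} = 0.692 / 0.76 ≈ 0.9105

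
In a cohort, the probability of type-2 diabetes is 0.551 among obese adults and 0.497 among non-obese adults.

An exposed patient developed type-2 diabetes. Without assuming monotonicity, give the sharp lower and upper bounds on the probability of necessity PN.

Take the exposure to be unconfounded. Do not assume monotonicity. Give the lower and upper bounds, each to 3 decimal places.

0.098 ≤ PN ≤ 0.913

Let p₁ = 0.551, p₀ = 0.497.
Under exogeneity alone the bounds on PN are max{0,(p₁−p₀)/p₁} ≤ PN ≤ min{1,(1−p₀)/p₁}.
  lower = (p₁ − p₀)/p₁ = 0.054 / 0.551 ≈ 0.0980
  upper = min{1, (1 − p₀)/p₁} = 0.503 / 0.551 ≈ 0.9129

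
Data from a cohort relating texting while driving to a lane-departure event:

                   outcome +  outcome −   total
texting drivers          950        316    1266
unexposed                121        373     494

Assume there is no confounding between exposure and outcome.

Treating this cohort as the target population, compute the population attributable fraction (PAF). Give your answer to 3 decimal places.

PAF ≈ 0.597

p₁ = P(outcome | exposed) = 950/1266 = 0.75039
p₀ = P(outcome | unexposed) = 121/494 = 0.24494
Exposure prevalence π = 1266/1760 = 0.71932; overall risk P(Y=1) = 0.60852.
Under exogeneity, PAF = [P(Y=1) − p₀]/P(Y=1).
PAF = (0.60852 − 0.24494) / 0.60852 ≈ 0.5975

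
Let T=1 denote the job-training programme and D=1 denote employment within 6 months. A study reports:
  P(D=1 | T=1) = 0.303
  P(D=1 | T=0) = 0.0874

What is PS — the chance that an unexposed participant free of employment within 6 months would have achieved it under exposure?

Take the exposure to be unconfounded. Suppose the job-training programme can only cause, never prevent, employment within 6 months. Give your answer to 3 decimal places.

Let p₁ = 0.303, p₀ = 0.0874.
Under exogeneity and monotonicity, PS = (p₁ − p₀) / (1 − p₀).
PS = (0.303 − 0.0874) / (1 − 0.0874) = 0.2156 / 0.9126 ≈ 0.2362

PS ≈ 0.236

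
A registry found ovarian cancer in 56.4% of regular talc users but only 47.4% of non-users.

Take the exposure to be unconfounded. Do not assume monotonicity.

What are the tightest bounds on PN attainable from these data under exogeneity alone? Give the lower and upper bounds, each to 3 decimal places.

p₁ = 0.564, p₀ = 0.474.
Under exogeneity alone the bounds on PN are max{0,(p₁−p₀)/p₁} ≤ PN ≤ min{1,(1−p₀)/p₁}.
  lower = (p₁ − p₀)/p₁ = 0.09 / 0.564 ≈ 0.1596
  upper = min{1, (1 − p₀)/p₁} = 0.526 / 0.564 ≈ 0.9326

0.160 ≤ PN ≤ 0.933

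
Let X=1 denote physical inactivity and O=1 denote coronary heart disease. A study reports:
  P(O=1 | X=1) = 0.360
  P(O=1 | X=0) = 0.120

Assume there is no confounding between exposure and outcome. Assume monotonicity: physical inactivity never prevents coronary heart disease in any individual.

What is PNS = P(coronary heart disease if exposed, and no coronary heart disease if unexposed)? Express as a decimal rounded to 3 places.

Let p₁ = 0.36, p₀ = 0.12.
Under exogeneity and monotonicity, PNS = p₁ − p₀.
PNS = 0.36 − 0.12 = 0.24

PNS ≈ 0.240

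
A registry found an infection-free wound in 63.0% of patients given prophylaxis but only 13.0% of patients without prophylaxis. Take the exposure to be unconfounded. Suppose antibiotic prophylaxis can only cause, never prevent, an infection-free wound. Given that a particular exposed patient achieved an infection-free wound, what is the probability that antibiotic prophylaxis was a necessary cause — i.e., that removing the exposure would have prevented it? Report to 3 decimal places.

p₁ = 0.63, p₀ = 0.13.
Under exogeneity and monotonicity, PN = (p₁ − p₀) / p₁.
PN = (0.63 − 0.13) / 0.63 = 0.5 / 0.63 ≈ 0.7937

PN ≈ 0.794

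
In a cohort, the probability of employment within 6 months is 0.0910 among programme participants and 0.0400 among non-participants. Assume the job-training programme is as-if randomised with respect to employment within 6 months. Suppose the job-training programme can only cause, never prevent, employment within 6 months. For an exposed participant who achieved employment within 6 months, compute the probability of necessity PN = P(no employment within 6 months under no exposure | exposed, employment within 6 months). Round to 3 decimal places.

PN ≈ 0.560

Let p₁ = 0.091, p₀ = 0.04.
Under exogeneity and monotonicity, PN = (p₁ − p₀) / p₁.
PN = (0.091 − 0.04) / 0.091 = 0.051 / 0.091 ≈ 0.5604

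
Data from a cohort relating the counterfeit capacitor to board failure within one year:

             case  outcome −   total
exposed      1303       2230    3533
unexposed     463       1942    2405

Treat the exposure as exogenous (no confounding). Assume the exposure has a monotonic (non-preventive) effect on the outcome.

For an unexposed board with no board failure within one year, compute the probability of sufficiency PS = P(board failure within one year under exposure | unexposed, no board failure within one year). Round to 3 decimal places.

PS ≈ 0.218

p₁ = P(outcome | exposed) = 1303/3533 = 0.36881
p₀ = P(outcome | unexposed) = 463/2405 = 0.19252
Under exogeneity and monotonicity, PS = (p₁ − p₀) / (1 − p₀).
PS = (0.36881 − 0.19252) / (1 − 0.19252) = 0.17629 / 0.80748 ≈ 0.2183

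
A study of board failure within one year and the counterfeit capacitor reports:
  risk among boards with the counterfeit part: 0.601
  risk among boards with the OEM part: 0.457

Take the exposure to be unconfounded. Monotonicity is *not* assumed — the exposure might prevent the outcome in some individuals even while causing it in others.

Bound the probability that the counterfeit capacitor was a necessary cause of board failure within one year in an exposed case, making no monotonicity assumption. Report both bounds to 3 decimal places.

Let p₁ = 0.601, p₀ = 0.457.
Under exogeneity alone the bounds on PN are max{0,(p₁−p₀)/p₁} ≤ PN ≤ min{1,(1−p₀)/p₁}.
  lower = (p₁ − p₀)/p₁ = 0.144 / 0.601 ≈ 0.2396
  upper = min{1, (1 − p₀)/p₁} = 0.543 / 0.601 ≈ 0.9035

0.240 ≤ PN ≤ 0.903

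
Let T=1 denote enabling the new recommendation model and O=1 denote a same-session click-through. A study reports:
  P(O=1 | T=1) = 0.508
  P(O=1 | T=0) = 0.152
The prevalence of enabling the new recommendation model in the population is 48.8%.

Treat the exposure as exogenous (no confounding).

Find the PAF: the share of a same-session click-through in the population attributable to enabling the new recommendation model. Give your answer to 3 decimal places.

PAF ≈ 0.533

Let p₁ = 0.508, p₀ = 0.152.
Overall risk P(Y=1) = π·p₁ + (1−π)·p₀ = 0.488×0.508 + 0.512×0.152 = 0.32573.
Under exogeneity, PAF = [P(Y=1) − p₀] / P(Y=1).
PAF = (0.32573 − 0.152) / 0.32573 ≈ 0.5334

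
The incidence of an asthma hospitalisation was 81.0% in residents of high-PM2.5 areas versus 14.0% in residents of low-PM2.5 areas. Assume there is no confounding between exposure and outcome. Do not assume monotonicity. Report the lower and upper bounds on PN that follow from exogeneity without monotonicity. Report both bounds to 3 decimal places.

0.827 ≤ PN ≤ 1.000

p₁ = 0.81, p₀ = 0.14.
Under exogeneity alone the bounds on PN are max{0,(p₁−p₀)/p₁} ≤ PN ≤ min{1,(1−p₀)/p₁}.
  lower = (p₁ − p₀)/p₁ = 0.67 / 0.81 ≈ 0.8272
  upper = min{1, (1 − p₀)/p₁} = 0.86 / 0.81 ≈ 1.0617 → capped at 1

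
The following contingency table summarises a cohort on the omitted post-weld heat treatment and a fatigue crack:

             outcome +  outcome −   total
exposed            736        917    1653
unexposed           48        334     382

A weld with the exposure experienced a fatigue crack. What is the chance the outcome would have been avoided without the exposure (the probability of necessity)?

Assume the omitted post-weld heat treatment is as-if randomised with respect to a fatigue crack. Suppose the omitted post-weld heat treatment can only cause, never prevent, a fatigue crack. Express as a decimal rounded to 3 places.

PN ≈ 0.718

p₁ = P(outcome | exposed) = 736/1653 = 0.44525
p₀ = P(outcome | unexposed) = 48/382 = 0.12565
Under exogeneity and monotonicity, PN = (p₁ − p₀)/p₁.
PN = (0.44525 − 0.12565) / 0.44525 ≈ 0.7178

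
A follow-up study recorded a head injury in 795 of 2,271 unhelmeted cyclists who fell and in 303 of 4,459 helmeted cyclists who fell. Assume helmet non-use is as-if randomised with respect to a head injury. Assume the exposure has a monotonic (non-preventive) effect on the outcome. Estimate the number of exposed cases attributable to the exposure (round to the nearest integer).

about 641 cases

p₁ = P(outcome | exposed) = 795/2271 = 0.35007
p₀ = P(outcome | unexposed) = 303/4459 = 0.067952
PN = (p₁ − p₀)/p₁ = (0.35007 − 0.067952) / 0.35007 ≈ 0.80589.
Attributable cases ≈ PN × (exposed cases) = 0.80589 × 795 ≈ 640.68.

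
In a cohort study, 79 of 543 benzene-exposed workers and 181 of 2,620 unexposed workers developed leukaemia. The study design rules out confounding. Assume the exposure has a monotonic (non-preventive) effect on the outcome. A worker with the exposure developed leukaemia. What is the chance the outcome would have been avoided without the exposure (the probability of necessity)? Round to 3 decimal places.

PN ≈ 0.525

p₁ = P(outcome | exposed) = 79/543 = 0.14549
p₀ = P(outcome | unexposed) = 181/2620 = 0.069084
Under exogeneity and monotonicity, PN = (p₁ − p₀) / p₁.
PN = (0.14549 − 0.069084) / 0.14549 = 0.076404 / 0.14549 ≈ 0.5252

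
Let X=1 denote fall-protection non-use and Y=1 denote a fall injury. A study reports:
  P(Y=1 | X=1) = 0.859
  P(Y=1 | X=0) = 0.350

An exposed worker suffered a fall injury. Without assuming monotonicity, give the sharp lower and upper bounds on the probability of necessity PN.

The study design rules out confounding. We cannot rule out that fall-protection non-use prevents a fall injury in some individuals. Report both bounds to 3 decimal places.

Let p₁ = 0.859, p₀ = 0.35.
Under exogeneity alone the bounds on PN are max{0,(p₁−p₀)/p₁} ≤ PN ≤ min{1,(1−p₀)/p₁}.
  lower = (p₁ − p₀)/p₁ = 0.509 / 0.859 ≈ 0.5925
  upper = min{1, (1 − p₀)/p₁} = 0.65 / 0.859 ≈ 0.7567

0.593 ≤ PN ≤ 0.757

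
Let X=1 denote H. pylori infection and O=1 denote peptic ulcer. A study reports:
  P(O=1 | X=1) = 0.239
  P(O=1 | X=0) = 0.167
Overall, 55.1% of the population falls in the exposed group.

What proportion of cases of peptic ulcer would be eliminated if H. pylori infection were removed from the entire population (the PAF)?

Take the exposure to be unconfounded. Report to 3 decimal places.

PAF ≈ 0.192

Let p₁ = 0.239, p₀ = 0.167.
Overall risk P(Y=1) = π·p₁ + (1−π)·p₀ = 0.551×0.239 + 0.449×0.167 = 0.20667.
Under exogeneity, PAF = [P(Y=1) − p₀] / P(Y=1).
PAF = (0.20667 − 0.167) / 0.20667 ≈ 0.1920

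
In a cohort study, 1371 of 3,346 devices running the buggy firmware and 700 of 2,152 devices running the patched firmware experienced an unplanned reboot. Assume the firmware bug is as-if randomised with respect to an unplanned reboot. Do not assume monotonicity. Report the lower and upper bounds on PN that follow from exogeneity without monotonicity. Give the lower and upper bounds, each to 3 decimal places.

0.206 ≤ PN ≤ 1.000

p₁ = P(outcome | exposed) = 1371/3346 = 0.40974
p₀ = P(outcome | unexposed) = 700/2152 = 0.32528
Under exogeneity alone the bounds on PN are max{0,(p₁−p₀)/p₁} ≤ PN ≤ min{1,(1−p₀)/p₁}.
  lower = (p₁ − p₀)/p₁ = 0.084464 / 0.40974 ≈ 0.2061
  upper = min{1, (1 − p₀)/p₁} = 0.67472 / 0.40974 ≈ 1.6467 → capped at 1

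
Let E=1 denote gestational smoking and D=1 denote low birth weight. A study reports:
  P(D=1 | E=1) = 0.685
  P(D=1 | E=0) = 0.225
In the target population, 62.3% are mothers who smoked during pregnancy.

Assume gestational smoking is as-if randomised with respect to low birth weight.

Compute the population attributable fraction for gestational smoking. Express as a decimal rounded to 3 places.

PAF ≈ 0.560

Let p₁ = 0.685, p₀ = 0.225.
Overall risk P(Y=1) = π·p₁ + (1−π)·p₀ = 0.623×0.685 + 0.377×0.225 = 0.51158.
Under exogeneity, PAF = [P(Y=1) − p₀] / P(Y=1).
PAF = (0.51158 − 0.225) / 0.51158 ≈ 0.5602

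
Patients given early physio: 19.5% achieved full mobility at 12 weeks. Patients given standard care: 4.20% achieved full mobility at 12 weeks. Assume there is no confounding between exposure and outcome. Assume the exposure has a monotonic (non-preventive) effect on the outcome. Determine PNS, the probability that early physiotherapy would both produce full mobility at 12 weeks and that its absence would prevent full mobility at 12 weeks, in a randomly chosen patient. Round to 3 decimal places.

PNS ≈ 0.153

p₁ = 0.195, p₀ = 0.042.
Under exogeneity and monotonicity, PNS = p₁ − p₀.
PNS = 0.195 − 0.042 = 0.153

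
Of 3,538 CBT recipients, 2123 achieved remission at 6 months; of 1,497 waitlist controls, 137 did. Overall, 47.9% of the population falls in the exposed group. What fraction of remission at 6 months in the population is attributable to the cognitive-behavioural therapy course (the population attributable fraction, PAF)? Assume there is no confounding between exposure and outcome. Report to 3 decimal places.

p₁ = P(outcome | exposed) = 2123/3538 = 0.60006
p₀ = P(outcome | unexposed) = 137/1497 = 0.091516
Overall risk P(Y=1) = π·p₁ + (1−π)·p₀ = 0.479×0.60006 + 0.521×0.091516 = 0.33511.
Under exogeneity, PAF = [P(Y=1) − p₀] / P(Y=1).
PAF = (0.33511 − 0.091516) / 0.33511 ≈ 0.7269

PAF ≈ 0.727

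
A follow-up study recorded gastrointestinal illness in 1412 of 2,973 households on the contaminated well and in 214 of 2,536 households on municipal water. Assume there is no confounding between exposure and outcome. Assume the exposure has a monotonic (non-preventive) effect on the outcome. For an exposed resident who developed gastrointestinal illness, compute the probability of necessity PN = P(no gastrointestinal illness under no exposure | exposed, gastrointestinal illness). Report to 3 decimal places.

p₁ = P(outcome | exposed) = 1412/2973 = 0.47494
p₀ = P(outcome | unexposed) = 214/2536 = 0.084385
Under exogeneity and monotonicity, PN = (p₁ − p₀) / p₁.
PN = (0.47494 − 0.084385) / 0.47494 = 0.39056 / 0.47494 ≈ 0.8223

PN ≈ 0.822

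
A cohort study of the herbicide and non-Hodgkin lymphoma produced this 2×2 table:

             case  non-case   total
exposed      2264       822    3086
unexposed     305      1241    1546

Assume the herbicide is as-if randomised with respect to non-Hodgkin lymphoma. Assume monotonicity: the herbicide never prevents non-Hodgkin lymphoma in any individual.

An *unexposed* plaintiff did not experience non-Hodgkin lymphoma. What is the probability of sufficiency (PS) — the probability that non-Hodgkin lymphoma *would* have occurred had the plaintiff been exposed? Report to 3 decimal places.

p₁ = P(outcome | exposed) = 2264/3086 = 0.73364
p₀ = P(outcome | unexposed) = 305/1546 = 0.19728
Under exogeneity and monotonicity, PS = (p₁ − p₀) / (1 − p₀).
PS = (0.73364 − 0.19728) / (1 − 0.19728) = 0.53635 / 0.80272 ≈ 0.6682

PS ≈ 0.668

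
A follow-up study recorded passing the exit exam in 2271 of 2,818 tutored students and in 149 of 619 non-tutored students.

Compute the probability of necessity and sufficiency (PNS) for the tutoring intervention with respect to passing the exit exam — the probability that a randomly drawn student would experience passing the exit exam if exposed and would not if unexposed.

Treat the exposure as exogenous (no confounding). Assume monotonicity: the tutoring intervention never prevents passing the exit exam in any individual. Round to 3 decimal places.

PNS ≈ 0.565

p₁ = P(outcome | exposed) = 2271/2818 = 0.80589
p₀ = P(outcome | unexposed) = 149/619 = 0.24071
Under exogeneity and monotonicity, PNS = p₁ − p₀.
PNS = 0.80589 − 0.24071 = 0.56518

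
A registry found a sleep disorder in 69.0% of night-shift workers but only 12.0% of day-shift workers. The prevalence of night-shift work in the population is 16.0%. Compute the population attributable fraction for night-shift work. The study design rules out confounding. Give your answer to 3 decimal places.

p₁ = 0.69, p₀ = 0.12.
Overall risk P(Y=1) = π·p₁ + (1−π)·p₀ = 0.16×0.69 + 0.84×0.12 = 0.2112.
Under exogeneity, PAF = [P(Y=1) − p₀] / P(Y=1).
PAF = (0.2112 − 0.12) / 0.2112 ≈ 0.4318

PAF ≈ 0.432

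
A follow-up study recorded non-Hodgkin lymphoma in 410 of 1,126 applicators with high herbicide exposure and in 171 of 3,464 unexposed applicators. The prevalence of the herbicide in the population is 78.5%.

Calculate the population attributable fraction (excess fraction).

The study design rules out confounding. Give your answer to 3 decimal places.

p₁ = P(outcome | exposed) = 410/1126 = 0.36412
p₀ = P(outcome | unexposed) = 171/3464 = 0.049365
Overall risk P(Y=1) = π·p₁ + (1−π)·p₀ = 0.785×0.36412 + 0.215×0.049365 = 0.29645.
Under exogeneity, PAF = [P(Y=1) − p₀] / P(Y=1).
PAF = (0.29645 − 0.049365) / 0.29645 ≈ 0.8335

PAF ≈ 0.833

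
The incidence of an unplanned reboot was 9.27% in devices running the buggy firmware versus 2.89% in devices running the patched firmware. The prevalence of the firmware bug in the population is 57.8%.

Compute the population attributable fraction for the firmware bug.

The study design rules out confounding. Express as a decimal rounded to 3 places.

PAF ≈ 0.561

p₁ = 0.0927, p₀ = 0.0289.
Overall risk P(Y=1) = π·p₁ + (1−π)·p₀ = 0.578×0.0927 + 0.422×0.0289 = 0.065776.
Under exogeneity, PAF = [P(Y=1) − p₀] / P(Y=1).
PAF = (0.065776 − 0.0289) / 0.065776 ≈ 0.5606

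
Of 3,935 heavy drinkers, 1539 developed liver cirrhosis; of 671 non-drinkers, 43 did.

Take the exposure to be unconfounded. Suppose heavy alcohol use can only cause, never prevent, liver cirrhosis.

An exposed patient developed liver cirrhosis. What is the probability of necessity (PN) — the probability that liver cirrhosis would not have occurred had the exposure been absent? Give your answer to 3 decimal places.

PN ≈ 0.836

p₁ = P(outcome | exposed) = 1539/3935 = 0.39111
p₀ = P(outcome | unexposed) = 43/671 = 0.064083
Under exogeneity and monotonicity, PN = (p₁ − p₀) / p₁.
PN = (0.39111 − 0.064083) / 0.39111 = 0.32702 / 0.39111 ≈ 0.8361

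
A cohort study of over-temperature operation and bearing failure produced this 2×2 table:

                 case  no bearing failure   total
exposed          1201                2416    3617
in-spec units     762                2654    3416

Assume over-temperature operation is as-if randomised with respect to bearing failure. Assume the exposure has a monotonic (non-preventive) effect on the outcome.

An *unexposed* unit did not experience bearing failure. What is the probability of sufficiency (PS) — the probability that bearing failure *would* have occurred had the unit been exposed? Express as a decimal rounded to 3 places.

PS ≈ 0.140

p₁ = P(outcome | exposed) = 1201/3617 = 0.33204
p₀ = P(outcome | unexposed) = 762/3416 = 0.22307
Under exogeneity and monotonicity, PS = (p₁ − p₀) / (1 − p₀).
PS = (0.33204 − 0.22307) / (1 − 0.22307) = 0.10898 / 0.77693 ≈ 0.1403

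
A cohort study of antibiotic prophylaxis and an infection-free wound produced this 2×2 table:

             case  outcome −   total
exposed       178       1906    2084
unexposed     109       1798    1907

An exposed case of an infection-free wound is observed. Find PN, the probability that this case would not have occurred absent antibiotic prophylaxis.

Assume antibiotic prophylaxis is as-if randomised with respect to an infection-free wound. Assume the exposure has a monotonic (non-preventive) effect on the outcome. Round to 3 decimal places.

PN ≈ 0.331

p₁ = P(outcome | exposed) = 178/2084 = 0.085413
p₀ = P(outcome | unexposed) = 109/1907 = 0.057158
Under exogeneity and monotonicity, PN = (p₁ − p₀) / p₁.
PN = (0.085413 − 0.057158) / 0.085413 = 0.028255 / 0.085413 ≈ 0.3308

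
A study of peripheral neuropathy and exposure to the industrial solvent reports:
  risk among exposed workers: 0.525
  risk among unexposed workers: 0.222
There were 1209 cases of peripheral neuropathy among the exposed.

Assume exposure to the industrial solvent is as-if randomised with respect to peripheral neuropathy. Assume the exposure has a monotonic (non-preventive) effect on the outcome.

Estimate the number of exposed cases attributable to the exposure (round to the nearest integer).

Let p₁ = 0.525, p₀ = 0.222.
PN = (p₁ − p₀)/p₁ = (0.525 − 0.222) / 0.525 ≈ 0.57714.
Attributable cases ≈ PN × (exposed cases) = 0.57714 × 1209 ≈ 697.77.

about 698 cases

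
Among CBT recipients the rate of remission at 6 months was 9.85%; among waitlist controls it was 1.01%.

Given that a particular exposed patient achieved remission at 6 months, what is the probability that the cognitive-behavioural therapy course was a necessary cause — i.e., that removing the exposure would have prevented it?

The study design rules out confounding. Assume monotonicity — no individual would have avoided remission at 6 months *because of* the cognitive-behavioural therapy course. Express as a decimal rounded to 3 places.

PN ≈ 0.897

p₁ = 0.0985, p₀ = 0.0101.
Under exogeneity and monotonicity, PN = (p₁ − p₀) / p₁.
PN = (0.0985 − 0.0101) / 0.0985 = 0.0884 / 0.0985 ≈ 0.8975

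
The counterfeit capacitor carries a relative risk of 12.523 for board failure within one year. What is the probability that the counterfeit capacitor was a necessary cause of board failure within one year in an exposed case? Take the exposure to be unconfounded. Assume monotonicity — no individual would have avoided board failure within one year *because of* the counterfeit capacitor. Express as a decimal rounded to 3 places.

Under exogeneity and monotonicity, PN = (RR − 1) / RR = 1 − 1/RR.
PN = (12.523 − 1) / 12.523 = 11.52 / 12.523 ≈ 0.9201

PN ≈ 0.920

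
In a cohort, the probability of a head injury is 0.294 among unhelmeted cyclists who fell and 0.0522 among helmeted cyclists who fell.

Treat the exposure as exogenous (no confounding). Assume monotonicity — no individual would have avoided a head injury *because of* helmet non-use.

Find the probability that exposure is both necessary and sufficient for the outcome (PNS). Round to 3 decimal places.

PNS ≈ 0.242

Let p₁ = 0.294, p₀ = 0.0522.
Under exogeneity and monotonicity, PNS = p₁ − p₀.
PNS = 0.294 − 0.0522 = 0.2418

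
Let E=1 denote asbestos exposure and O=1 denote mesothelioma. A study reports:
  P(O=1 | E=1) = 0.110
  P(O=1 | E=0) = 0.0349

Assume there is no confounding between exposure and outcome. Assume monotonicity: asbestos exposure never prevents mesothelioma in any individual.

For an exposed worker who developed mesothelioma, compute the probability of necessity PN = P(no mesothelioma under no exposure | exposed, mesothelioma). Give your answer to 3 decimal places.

Let p₁ = 0.11, p₀ = 0.0349.
Under exogeneity and monotonicity, PN = (p₁ − p₀) / p₁.
PN = (0.11 − 0.0349) / 0.11 = 0.0751 / 0.11 ≈ 0.6827

PN ≈ 0.683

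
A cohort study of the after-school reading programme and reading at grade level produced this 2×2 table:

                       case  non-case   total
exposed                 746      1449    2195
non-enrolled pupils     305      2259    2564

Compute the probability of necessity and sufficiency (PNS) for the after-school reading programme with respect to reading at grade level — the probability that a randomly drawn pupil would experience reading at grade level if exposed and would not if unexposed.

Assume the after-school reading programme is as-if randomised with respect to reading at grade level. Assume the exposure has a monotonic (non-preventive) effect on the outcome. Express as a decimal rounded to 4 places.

p₁ = P(outcome | exposed) = 746/2195 = 0.33986
p₀ = P(outcome | unexposed) = 305/2564 = 0.11895
Under exogeneity and monotonicity, PNS = p₁ − p₀.
PNS = 0.33986 − 0.11895 = 0.22091

PNS ≈ 0.2209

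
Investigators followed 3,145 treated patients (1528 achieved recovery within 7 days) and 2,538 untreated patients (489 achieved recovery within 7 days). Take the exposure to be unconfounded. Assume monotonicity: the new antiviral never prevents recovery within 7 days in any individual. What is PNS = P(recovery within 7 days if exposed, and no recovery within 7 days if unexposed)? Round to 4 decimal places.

PNS ≈ 0.2932

p₁ = P(outcome | exposed) = 1528/3145 = 0.48585
p₀ = P(outcome | unexposed) = 489/2538 = 0.19267
Under exogeneity and monotonicity, PNS = p₁ − p₀.
PNS = 0.48585 − 0.19267 = 0.29318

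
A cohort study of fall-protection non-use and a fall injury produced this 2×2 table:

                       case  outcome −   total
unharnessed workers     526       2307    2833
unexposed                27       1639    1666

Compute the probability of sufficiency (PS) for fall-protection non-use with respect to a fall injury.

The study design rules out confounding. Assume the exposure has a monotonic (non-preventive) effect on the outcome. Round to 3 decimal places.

p₁ = P(outcome | exposed) = 526/2833 = 0.18567
p₀ = P(outcome | unexposed) = 27/1666 = 0.016206
Under exogeneity and monotonicity, PS = (p₁ − p₀)/(1 − p₀).
PS = (0.18567 − 0.016206) / 0.98379 ≈ 0.1723

PS ≈ 0.172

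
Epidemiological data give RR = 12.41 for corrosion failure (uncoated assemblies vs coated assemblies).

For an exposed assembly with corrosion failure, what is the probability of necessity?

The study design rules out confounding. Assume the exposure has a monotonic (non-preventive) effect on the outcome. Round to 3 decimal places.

PN ≈ 0.919

Under exogeneity and monotonicity, PN = (RR − 1) / RR = 1 − 1/RR.
PN = (12.41 − 1) / 12.41 = 11.41 / 12.41 ≈ 0.9194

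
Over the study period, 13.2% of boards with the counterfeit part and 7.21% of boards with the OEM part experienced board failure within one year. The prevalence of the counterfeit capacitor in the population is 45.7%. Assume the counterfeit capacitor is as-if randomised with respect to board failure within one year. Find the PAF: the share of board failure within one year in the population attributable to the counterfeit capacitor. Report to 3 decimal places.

PAF ≈ 0.275

p₁ = 0.132, p₀ = 0.0721.
Overall risk P(Y=1) = π·p₁ + (1−π)·p₀ = 0.457×0.132 + 0.543×0.0721 = 0.099474.
Under exogeneity, PAF = [P(Y=1) − p₀] / P(Y=1).
PAF = (0.099474 − 0.0721) / 0.099474 ≈ 0.2752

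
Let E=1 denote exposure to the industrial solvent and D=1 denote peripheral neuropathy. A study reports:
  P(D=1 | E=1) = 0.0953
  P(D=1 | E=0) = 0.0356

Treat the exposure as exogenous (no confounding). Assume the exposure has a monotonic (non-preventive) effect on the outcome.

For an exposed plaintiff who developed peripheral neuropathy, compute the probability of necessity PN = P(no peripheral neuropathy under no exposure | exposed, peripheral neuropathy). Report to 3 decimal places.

Let p₁ = 0.0953, p₀ = 0.0356.
Under exogeneity and monotonicity, PN = (p₁ − p₀) / p₁.
PN = (0.0953 − 0.0356) / 0.0953 = 0.0597 / 0.0953 ≈ 0.6264

PN ≈ 0.626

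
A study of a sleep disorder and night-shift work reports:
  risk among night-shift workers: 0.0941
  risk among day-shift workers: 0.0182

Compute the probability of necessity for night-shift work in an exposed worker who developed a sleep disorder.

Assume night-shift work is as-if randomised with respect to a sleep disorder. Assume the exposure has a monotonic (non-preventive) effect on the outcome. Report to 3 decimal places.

PN ≈ 0.807

Let p₁ = 0.0941, p₀ = 0.0182.
Under exogeneity and monotonicity, PN = (p₁ − p₀) / p₁.
PN = (0.0941 − 0.0182) / 0.0941 = 0.0759 / 0.0941 ≈ 0.8066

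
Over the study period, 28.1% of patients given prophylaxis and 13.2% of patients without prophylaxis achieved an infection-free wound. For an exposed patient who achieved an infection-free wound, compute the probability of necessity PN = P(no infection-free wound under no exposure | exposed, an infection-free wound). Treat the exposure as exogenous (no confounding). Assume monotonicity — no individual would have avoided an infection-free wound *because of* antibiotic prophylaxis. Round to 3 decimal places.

p₁ = 0.281, p₀ = 0.132.
Under exogeneity and monotonicity, PN = (p₁ − p₀) / p₁.
PN = (0.281 − 0.132) / 0.281 = 0.149 / 0.281 ≈ 0.5302

PN ≈ 0.530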